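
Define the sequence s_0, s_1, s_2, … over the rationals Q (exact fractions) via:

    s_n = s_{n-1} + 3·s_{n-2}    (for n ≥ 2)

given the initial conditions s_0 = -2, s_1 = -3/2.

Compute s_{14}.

-268575/2

s_2 = 1·-3/2 + 3·-2 = -15/2
s_3 = 1·-15/2 + 3·-3/2 = -12
s_4 = 1·-12 + 3·-15/2 = -69/2
s_5 = 1·-69/2 + 3·-12 = -141/2
s_6 = 1·-141/2 + 3·-69/2 = -174
s_7 = 1·-174 + 3·-141/2 = -771/2
s_8 = 1·-771/2 + 3·-174 = -1815/2
s_9 = 1·-1815/2 + 3·-771/2 = -2064
s_10 = 1·-2064 + 3·-1815/2 = -9573/2
s_11 = 1·-9573/2 + 3·-2064 = -21957/2
s_12 = 1·-21957/2 + 3·-9573/2 = -25338
s_13 = 1·-25338 + 3·-21957/2 = -116547/2
s_14 = 1·-116547/2 + 3·-25338 = -268575/2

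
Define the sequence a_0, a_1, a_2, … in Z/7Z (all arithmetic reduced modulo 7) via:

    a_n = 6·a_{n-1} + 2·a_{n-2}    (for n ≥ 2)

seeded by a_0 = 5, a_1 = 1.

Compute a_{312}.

a_2 = 6·1 + 2·5 = 2
a_3 = 6·2 + 2·1 = 0
a_4 = 6·0 + 2·2 = 4
a_5 = 6·4 + 2·0 = 3
a_6 = 6·3 + 2·4 = 5
a_7 = 6·5 + 2·3 = 1
(a_6, a_7) = (5, 1) = (a_0, a_1), so the sequence has period 6.
312 ≡ 0 (mod 6), hence a_312 = a_0 = 5.

5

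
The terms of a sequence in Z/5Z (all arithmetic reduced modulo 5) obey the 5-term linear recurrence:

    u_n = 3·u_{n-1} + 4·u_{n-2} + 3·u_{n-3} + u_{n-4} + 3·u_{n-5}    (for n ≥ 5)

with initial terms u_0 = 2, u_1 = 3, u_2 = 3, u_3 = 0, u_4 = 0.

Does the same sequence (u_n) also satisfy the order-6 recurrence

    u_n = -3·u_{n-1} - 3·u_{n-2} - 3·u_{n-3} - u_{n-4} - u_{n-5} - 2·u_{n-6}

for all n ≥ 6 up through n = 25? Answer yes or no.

Terms u_0..u_25: 2, 3, 3, 0, 0, 3, 1, 4, 0, 2, 3, 4, 2, 3, 3, 0, 0, 3, 1, 4, 0, 2, 3, 4, 2, 3
n=6: candidate gives 1, actual u_6 = 1 ✓
n=7: candidate gives 4, actual u_7 = 4 ✓
n=8: candidate gives 0, actual u_8 = 0 ✓
n=9: candidate gives 2, actual u_9 = 2 ✓
n=10: candidate gives 3, actual u_10 = 3 ✓
n=11: candidate gives 4, actual u_11 = 4 ✓
n=12: candidate gives 2, actual u_12 = 2 ✓
n=13: candidate gives 3, actual u_13 = 3 ✓
n=14: candidate gives 3, actual u_14 = 3 ✓
n=15: candidate gives 0, actual u_15 = 0 ✓
n=16: candidate gives 0, actual u_16 = 0 ✓
n=17: candidate gives 3, actual u_17 = 3 ✓
n=18: candidate gives 1, actual u_18 = 1 ✓
n=19: candidate gives 4, actual u_19 = 4 ✓
n=20: candidate gives 0, actual u_20 = 0 ✓
n=21: candidate gives 2, actual u_21 = 2 ✓
n=22: candidate gives 3, actual u_22 = 3 ✓
n=23: candidate gives 4, actual u_23 = 4 ✓
n=24: candidate gives 2, actual u_24 = 2 ✓
n=25: candidate gives 3, actual u_25 = 3 ✓

yes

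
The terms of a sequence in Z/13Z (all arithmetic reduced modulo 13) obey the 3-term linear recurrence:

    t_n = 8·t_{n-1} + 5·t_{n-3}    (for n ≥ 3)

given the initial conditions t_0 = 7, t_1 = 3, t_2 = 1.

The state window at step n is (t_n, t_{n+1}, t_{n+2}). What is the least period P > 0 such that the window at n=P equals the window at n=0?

168

n=0: window = (7, 3, 1)
n=1: window = (3, 1, 4)
n=2: window = (1, 4, 8)
n=3: window = (4, 8, 4)
n=4: window = (8, 4, 0)
n=5: window = (4, 0, 1)
n=6: window = (0, 1, 2)
n=7: window = (1, 2, 3)
n=8: window = (2, 3, 3)
n=9: window = (3, 3, 8)
n=10: window = (3, 8, 1)
n=11: window = (8, 1, 10)
n=12: window = (1, 10, 3)
n=13: window = (10, 3, 3)
n=14: window = (3, 3, 9)
n=15: window = (3, 9, 9)
n=16: window = (9, 9, 9)
n=17: window = (9, 9, 0)
n=18: window = (9, 0, 6)
n=19: window = (0, 6, 2)
n=20: window = (6, 2, 3)
n=21: window = (2, 3, 2)
n=22: window = (3, 2, 0)
n=23: window = (2, 0, 2)
n=24: window = (0, 2, 0)
n=25: window = (2, 0, 0)
n=26: window = (0, 0, 10)
n=27: window = (0, 10, 2)
n=28: window = (10, 2, 3)
n=29: window = (2, 3, 9)
n=30: window = (3, 9, 4)
n=31: window = (9, 4, 8)
n=32: window = (4, 8, 5)
n=33: window = (8, 5, 8)
n=34: window = (5, 8, 0)
n=35: window = (8, 0, 12)
n=36: window = (0, 12, 6)
n=37: window = (12, 6, 9)
n=38: window = (6, 9, 2)
n=39: window = (9, 2, 7)
n=40: window = (2, 7, 10)
…
n=166: window = (5, 11, 7)
n=167: window = (11, 7, 3)
n=168: window = (7, 3, 1)
window at n=168 equals window at n=0 → period = 168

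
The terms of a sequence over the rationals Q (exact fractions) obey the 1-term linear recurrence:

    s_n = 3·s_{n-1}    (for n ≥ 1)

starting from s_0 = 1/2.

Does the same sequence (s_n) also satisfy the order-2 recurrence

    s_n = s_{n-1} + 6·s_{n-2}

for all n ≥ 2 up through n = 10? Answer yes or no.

Terms s_0..s_10: 1/2, 3/2, 9/2, 27/2, 81/2, 243/2, 729/2, 2187/2, 6561/2, 19683/2, 59049/2
n=2: candidate gives 9/2, actual s_2 = 9/2 ✓
n=3: candidate gives 27/2, actual s_3 = 27/2 ✓
n=4: candidate gives 81/2, actual s_4 = 81/2 ✓
n=5: candidate gives 243/2, actual s_5 = 243/2 ✓
n=6: candidate gives 729/2, actual s_6 = 729/2 ✓
n=7: candidate gives 2187/2, actual s_7 = 2187/2 ✓
n=8: candidate gives 6561/2, actual s_8 = 6561/2 ✓
n=9: candidate gives 19683/2, actual s_9 = 19683/2 ✓
n=10: candidate gives 59049/2, actual s_10 = 59049/2 ✓

yes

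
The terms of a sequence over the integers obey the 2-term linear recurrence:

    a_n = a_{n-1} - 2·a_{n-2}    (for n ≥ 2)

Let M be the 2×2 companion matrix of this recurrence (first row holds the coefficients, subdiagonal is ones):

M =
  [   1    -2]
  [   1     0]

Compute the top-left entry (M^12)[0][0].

-1

(M^12)[0][0] is the top entry after applying M 12 times to the unit state (1, 0). Equivalently it is h_{13} for the auxiliary sequence (h_n) obeying the same recurrence with h_1 = 1 and h_i = 0 for 0 ≤ i < 1:
h_2 = 1·1 + -2·0 = 1
h_3 = 1·1 + -2·1 = -1
h_4 = 1·-1 + -2·1 = -3
h_5 = 1·-3 + -2·-1 = -1
h_6 = 1·-1 + -2·-3 = 5
h_7 = 1·5 + -2·-1 = 7
h_8 = 1·7 + -2·5 = -3
h_9 = 1·-3 + -2·7 = -17
h_10 = 1·-17 + -2·-3 = -11
h_11 = 1·-11 + -2·-17 = 23
h_12 = 1·23 + -2·-11 = 45
h_13 = 1·45 + -2·23 = -1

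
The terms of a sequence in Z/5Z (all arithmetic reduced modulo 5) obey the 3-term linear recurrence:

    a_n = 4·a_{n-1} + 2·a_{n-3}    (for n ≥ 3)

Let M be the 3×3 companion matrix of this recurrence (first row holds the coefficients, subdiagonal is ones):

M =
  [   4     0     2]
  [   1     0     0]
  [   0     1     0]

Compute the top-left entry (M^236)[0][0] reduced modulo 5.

0

(M^236)[0][0] is the top entry after applying M 236 times to the unit state (1, 0, 0). Equivalently it is h_{238} for the auxiliary sequence (h_n) obeying the same recurrence with h_2 = 1 and h_i = 0 for 0 ≤ i < 2:
h_3 = 4·1 + 0·0 + 2·0 = 4
h_4 = 4·4 + 0·1 + 2·0 = 1
h_5 = 4·1 + 0·4 + 2·1 = 1
h_6 = 4·1 + 0·1 + 2·4 = 2
h_7 = 4·2 + 0·1 + 2·1 = 0
h_8 = 4·0 + 0·2 + 2·1 = 2
h_9 = 4·2 + 0·0 + 2·2 = 2
h_10 = 4·2 + 0·2 + 2·0 = 3
h_11 = 4·3 + 0·2 + 2·2 = 1
h_12 = 4·1 + 0·3 + 2·2 = 3
h_13 = 4·3 + 0·1 + 2·3 = 3
h_14 = 4·3 + 0·3 + 2·1 = 4
h_15 = 4·4 + 0·3 + 2·3 = 2
h_16 = 4·2 + 0·4 + 2·3 = 4
h_17 = 4·4 + 0·2 + 2·4 = 4
h_18 = 4·4 + 0·4 + 2·2 = 0
h_19 = 4·0 + 0·4 + 2·4 = 3
h_20 = 4·3 + 0·0 + 2·4 = 0
h_21 = 4·0 + 0·3 + 2·0 = 0
h_22 = 4·0 + 0·0 + 2·3 = 1
(h_20, h_21, h_22) = (0, 0, 1) = (h_0, h_1, h_2), so the sequence has period 20.
238 ≡ 18 (mod 20), hence h_238 = h_18 = 0.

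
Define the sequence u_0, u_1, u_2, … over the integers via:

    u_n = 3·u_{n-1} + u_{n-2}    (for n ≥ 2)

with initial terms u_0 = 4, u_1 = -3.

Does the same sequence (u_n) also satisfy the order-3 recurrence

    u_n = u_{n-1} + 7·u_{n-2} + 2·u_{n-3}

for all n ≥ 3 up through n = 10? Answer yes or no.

yes

Terms u_0..u_10: 4, -3, -5, -18, -59, -195, -644, -2127, -7025, -23202, -76631
n=3: candidate gives -18, actual u_3 = -18 ✓
n=4: candidate gives -59, actual u_4 = -59 ✓
n=5: candidate gives -195, actual u_5 = -195 ✓
n=6: candidate gives -644, actual u_6 = -644 ✓
n=7: candidate gives -2127, actual u_7 = -2127 ✓
n=8: candidate gives -7025, actual u_8 = -7025 ✓
n=9: candidate gives -23202, actual u_9 = -23202 ✓
n=10: candidate gives -76631, actual u_10 = -76631 ✓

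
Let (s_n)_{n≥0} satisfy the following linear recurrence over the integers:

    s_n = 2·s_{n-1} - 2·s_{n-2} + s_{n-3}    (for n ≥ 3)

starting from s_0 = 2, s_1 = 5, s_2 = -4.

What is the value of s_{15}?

-16

s_3 = 2·-4 + -2·5 + 1·2 = -16
s_4 = 2·-16 + -2·-4 + 1·5 = -19
s_5 = 2·-19 + -2·-16 + 1·-4 = -10
s_6 = 2·-10 + -2·-19 + 1·-16 = 2
s_7 = 2·2 + -2·-10 + 1·-19 = 5
s_8 = 2·5 + -2·2 + 1·-10 = -4
(s_6, s_7, s_8) = (2, 5, -4) = (s_0, s_1, s_2), so the sequence has period 6.
15 ≡ 3 (mod 6), hence s_15 = s_3 = -16.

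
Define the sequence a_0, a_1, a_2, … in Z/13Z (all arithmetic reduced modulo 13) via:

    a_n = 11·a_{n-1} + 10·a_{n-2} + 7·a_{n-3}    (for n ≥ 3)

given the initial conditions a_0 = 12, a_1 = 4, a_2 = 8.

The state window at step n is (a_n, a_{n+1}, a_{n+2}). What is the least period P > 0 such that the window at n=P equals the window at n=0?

n=0: window = (12, 4, 8)
n=1: window = (4, 8, 4)
n=2: window = (8, 4, 9)
n=3: window = (4, 9, 0)
n=4: window = (9, 0, 1)
n=5: window = (0, 1, 9)
n=6: window = (1, 9, 5)
n=7: window = (9, 5, 9)
n=8: window = (5, 9, 4)
n=9: window = (9, 4, 0)
n=10: window = (4, 0, 12)
n=11: window = (0, 12, 4)
n=12: window = (12, 4, 8)
window at n=12 equals window at n=0 → period = 12

12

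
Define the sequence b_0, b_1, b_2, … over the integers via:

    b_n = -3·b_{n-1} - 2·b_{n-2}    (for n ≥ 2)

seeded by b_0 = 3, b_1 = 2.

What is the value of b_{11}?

b_2 = -3·2 + -2·3 = -12
b_3 = -3·-12 + -2·2 = 32
b_4 = -3·32 + -2·-12 = -72
b_5 = -3·-72 + -2·32 = 152
b_6 = -3·152 + -2·-72 = -312
b_7 = -3·-312 + -2·152 = 632
b_8 = -3·632 + -2·-312 = -1272
b_9 = -3·-1272 + -2·632 = 2552
b_10 = -3·2552 + -2·-1272 = -5112
b_11 = -3·-5112 + -2·2552 = 10232

10232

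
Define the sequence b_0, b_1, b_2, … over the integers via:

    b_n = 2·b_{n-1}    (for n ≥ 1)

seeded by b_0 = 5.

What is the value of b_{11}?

b_1 = 2·5 = 10
b_2 = 2·10 = 20
b_3 = 2·20 = 40
b_4 = 2·40 = 80
b_5 = 2·80 = 160
b_6 = 2·160 = 320
b_7 = 2·320 = 640
b_8 = 2·640 = 1280
b_9 = 2·1280 = 2560
b_10 = 2·2560 = 5120
b_11 = 2·5120 = 10240

10240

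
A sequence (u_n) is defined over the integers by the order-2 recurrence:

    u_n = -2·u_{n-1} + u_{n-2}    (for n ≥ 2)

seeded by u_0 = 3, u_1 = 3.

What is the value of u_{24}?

-954843117

u_2 = -2·3 + 1·3 = -3
u_3 = -2·-3 + 1·3 = 9
u_4 = -2·9 + 1·-3 = -21
u_5 = -2·-21 + 1·9 = 51
u_6 = -2·51 + 1·-21 = -123
u_7 = -2·-123 + 1·51 = 297
u_8 = -2·297 + 1·-123 = -717
u_9 = -2·-717 + 1·297 = 1731
u_10 = -2·1731 + 1·-717 = -4179
u_11 = -2·-4179 + 1·1731 = 10089
u_12 = -2·10089 + 1·-4179 = -24357
u_13 = -2·-24357 + 1·10089 = 58803
u_14 = -2·58803 + 1·-24357 = -141963
u_15 = -2·-141963 + 1·58803 = 342729
u_16 = -2·342729 + 1·-141963 = -827421
u_17 = -2·-827421 + 1·342729 = 1997571
u_18 = -2·1997571 + 1·-827421 = -4822563
u_19 = -2·-4822563 + 1·1997571 = 11642697
u_20 = -2·11642697 + 1·-4822563 = -28107957
u_21 = -2·-28107957 + 1·11642697 = 67858611
u_22 = -2·67858611 + 1·-28107957 = -163825179
u_23 = -2·-163825179 + 1·67858611 = 395508969
u_24 = -2·395508969 + 1·-163825179 = -954843117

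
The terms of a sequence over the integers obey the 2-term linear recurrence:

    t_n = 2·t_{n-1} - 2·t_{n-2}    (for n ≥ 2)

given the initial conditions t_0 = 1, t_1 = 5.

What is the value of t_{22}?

t_2 = 2·5 + -2·1 = 8
t_3 = 2·8 + -2·5 = 6
t_4 = 2·6 + -2·8 = -4
t_5 = 2·-4 + -2·6 = -20
t_6 = 2·-20 + -2·-4 = -32
t_7 = 2·-32 + -2·-20 = -24
t_8 = 2·-24 + -2·-32 = 16
t_9 = 2·16 + -2·-24 = 80
t_10 = 2·80 + -2·16 = 128
t_11 = 2·128 + -2·80 = 96
t_12 = 2·96 + -2·128 = -64
t_13 = 2·-64 + -2·96 = -320
t_14 = 2·-320 + -2·-64 = -512
t_15 = 2·-512 + -2·-320 = -384
t_16 = 2·-384 + -2·-512 = 256
t_17 = 2·256 + -2·-384 = 1280
t_18 = 2·1280 + -2·256 = 2048
t_19 = 2·2048 + -2·1280 = 1536
t_20 = 2·1536 + -2·2048 = -1024
t_21 = 2·-1024 + -2·1536 = -5120
t_22 = 2·-5120 + -2·-1024 = -8192

-8192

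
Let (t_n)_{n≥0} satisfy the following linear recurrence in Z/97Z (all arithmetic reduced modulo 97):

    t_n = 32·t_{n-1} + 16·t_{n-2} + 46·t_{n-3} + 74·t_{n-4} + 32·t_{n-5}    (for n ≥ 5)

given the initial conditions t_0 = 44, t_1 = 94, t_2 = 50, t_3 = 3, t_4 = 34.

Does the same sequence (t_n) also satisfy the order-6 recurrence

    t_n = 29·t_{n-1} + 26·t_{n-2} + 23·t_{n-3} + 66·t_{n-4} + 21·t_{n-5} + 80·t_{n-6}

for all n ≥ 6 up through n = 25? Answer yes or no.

Terms t_0..t_25: 44, 94, 50, 3, 34, 63, 94, 30, 20, 39, 86, 18, 75, 82, 42, 5, 60, 81, 8, 12, 11, 96, 0, 82, 90, 8
n=6: candidate gives 31, actual t_6 = 94 ✗

no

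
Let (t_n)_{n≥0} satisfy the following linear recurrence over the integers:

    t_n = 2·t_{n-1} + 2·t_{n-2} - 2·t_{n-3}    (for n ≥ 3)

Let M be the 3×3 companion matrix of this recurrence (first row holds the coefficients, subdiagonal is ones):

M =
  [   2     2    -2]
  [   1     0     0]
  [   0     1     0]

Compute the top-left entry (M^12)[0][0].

(M^12)[0][0] is the top entry after applying M 12 times to the unit state (1, 0, 0). Equivalently it is h_{14} for the auxiliary sequence (h_n) obeying the same recurrence with h_2 = 1 and h_i = 0 for 0 ≤ i < 2:
h_3 = 2·1 + 2·0 + -2·0 = 2
h_4 = 2·2 + 2·1 + -2·0 = 6
h_5 = 2·6 + 2·2 + -2·1 = 14
h_6 = 2·14 + 2·6 + -2·2 = 36
h_7 = 2·36 + 2·14 + -2·6 = 88
h_8 = 2·88 + 2·36 + -2·14 = 220
h_9 = 2·220 + 2·88 + -2·36 = 544
h_10 = 2·544 + 2·220 + -2·88 = 1352
h_11 = 2·1352 + 2·544 + -2·220 = 3352
h_12 = 2·3352 + 2·1352 + -2·544 = 8320
h_13 = 2·8320 + 2·3352 + -2·1352 = 20640
h_14 = 2·20640 + 2·8320 + -2·3352 = 51216

51216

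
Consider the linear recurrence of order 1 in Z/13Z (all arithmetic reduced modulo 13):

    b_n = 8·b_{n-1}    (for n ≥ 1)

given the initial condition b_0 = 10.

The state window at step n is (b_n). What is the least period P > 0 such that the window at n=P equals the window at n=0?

4

n=0: window = (10)
n=1: window = (2)
n=2: window = (3)
n=3: window = (11)
n=4: window = (10)
window at n=4 equals window at n=0 → period = 4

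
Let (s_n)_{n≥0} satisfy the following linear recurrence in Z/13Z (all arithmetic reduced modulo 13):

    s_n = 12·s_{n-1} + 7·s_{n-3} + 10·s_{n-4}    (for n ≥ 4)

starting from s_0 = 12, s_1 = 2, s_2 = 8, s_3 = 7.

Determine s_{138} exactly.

11

s_4 = 12·7 + 0·8 + 7·2 + 10·12 = 10
s_5 = 12·10 + 0·7 + 7·8 + 10·2 = 1
s_6 = 12·1 + 0·10 + 7·7 + 10·8 = 11
s_7 = 12·11 + 0·1 + 7·10 + 10·7 = 12
s_8 = 12·12 + 0·11 + 7·1 + 10·10 = 4
s_9 = 12·4 + 0·12 + 7·11 + 10·1 = 5
s_10 = 12·5 + 0·4 + 7·12 + 10·11 = 7
s_11 = 12·7 + 0·5 + 7·4 + 10·12 = 11
s_12 = 12·11 + 0·7 + 7·5 + 10·4 = 12
s_13 = 12·12 + 0·11 + 7·7 + 10·5 = 9
s_14 = 12·9 + 0·12 + 7·11 + 10·7 = 8
s_15 = 12·8 + 0·9 + 7·12 + 10·11 = 4
s_16 = 12·4 + 0·8 + 7·9 + 10·12 = 10
s_17 = 12·10 + 0·4 + 7·8 + 10·9 = 6
s_18 = 12·6 + 0·10 + 7·4 + 10·8 = 11
s_19 = 12·11 + 0·6 + 7·10 + 10·4 = 8
s_20 = 12·8 + 0·11 + 7·6 + 10·10 = 4
s_21 = 12·4 + 0·8 + 7·11 + 10·6 = 3
s_22 = 12·3 + 0·4 + 7·8 + 10·11 = 7
s_23 = 12·7 + 0·3 + 7·4 + 10·8 = 10
s_24 = 12·10 + 0·7 + 7·3 + 10·4 = 12
s_25 = 12·12 + 0·10 + 7·7 + 10·3 = 2
s_26 = 12·2 + 0·12 + 7·10 + 10·7 = 8
s_27 = 12·8 + 0·2 + 7·12 + 10·10 = 7
(s_24, s_25, s_26, s_27) = (12, 2, 8, 7) = (s_0, s_1, s_2, s_3), so the sequence has period 24.
138 ≡ 18 (mod 24), hence s_138 = s_18 = 11.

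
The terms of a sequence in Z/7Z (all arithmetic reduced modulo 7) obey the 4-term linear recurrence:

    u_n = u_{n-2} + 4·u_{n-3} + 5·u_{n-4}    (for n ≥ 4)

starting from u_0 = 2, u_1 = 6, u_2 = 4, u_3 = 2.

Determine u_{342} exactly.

u_4 = 0·2 + 1·4 + 4·6 + 5·2 = 3
u_5 = 0·3 + 1·2 + 4·4 + 5·6 = 6
u_6 = 0·6 + 1·3 + 4·2 + 5·4 = 3
u_7 = 0·3 + 1·6 + 4·3 + 5·2 = 0
u_8 = 0·0 + 1·3 + 4·6 + 5·3 = 0
u_9 = 0·0 + 1·0 + 4·3 + 5·6 = 0
Continuing the recurrence:
  u_10 = 1;  u_11 = 0;  u_12 = 1;  u_13 = 4;  u_14 = 6;  u_15 = 1
  u_16 = 6;  u_17 = 3;  u_18 = 5;  u_19 = 4;  u_20 = 5;  u_21 = 4
  u_22 = 4;  u_23 = 2;  u_24 = 3;  u_25 = 3;  u_26 = 3;  u_27 = 4
  u_28 = 2;  u_29 = 3;  u_30 = 5;  u_31 = 3;  u_32 = 6;  u_33 = 3
  u_34 = 1;  u_35 = 0;  u_36 = 1;  u_37 = 5;  u_38 = 6;  u_39 = 2
  u_40 = 3;  u_41 = 2;  u_42 = 6;  u_43 = 3;  u_44 = 1;  u_45 = 2
  u_46 = 1;  u_47 = 0;  u_48 = 0;  u_49 = 0;  u_50 = 5;  u_51 = 0
  u_52 = 5;  u_53 = 6;  u_54 = 2;  u_55 = 5;  u_56 = 2;  u_57 = 1
  u_58 = 4;  u_59 = 6;  u_60 = 4;  u_61 = 6;  u_62 = 6;  u_63 = 3
  u_64 = 1;  u_65 = 1;  u_66 = 1;  u_67 = 6;  u_68 = 3;  u_69 = 1
  u_70 = 4;  u_71 = 1;  u_72 = 2;  u_73 = 1;  u_74 = 5;  u_75 = 0
  u_76 = 5;  u_77 = 4;  u_78 = 2;  u_79 = 3;  u_80 = 1;  u_81 = 3
  u_82 = 2;  u_83 = 1;  u_84 = 5;  u_85 = 3;  u_86 = 5;  u_87 = 0
  u_88 = 0;  u_89 = 0;  u_90 = 4;  u_91 = 0;  u_92 = 4;  u_93 = 2
  u_94 = 3;  u_95 = 4;  u_96 = 3;  u_97 = 5;  u_98 = 6;  u_99 = 2
  u_100 = 6;  u_101 = 2;  u_102 = 2;  u_103 = 1;  u_104 = 5;  u_105 = 5
  u_106 = 5;  u_107 = 2;  u_108 = 1;  u_109 = 5;  u_110 = 6;  u_111 = 5
  u_112 = 3;  u_113 = 5;  u_114 = 4;  u_115 = 0;  u_116 = 4;  u_117 = 6
  u_118 = 3;  u_119 = 1;  u_120 = 5;  u_121 = 1;  u_122 = 3;  u_123 = 5
  u_124 = 4;  u_125 = 1;  u_126 = 4;  u_127 = 0;  u_128 = 0;  u_129 = 0
  u_130 = 6;  u_131 = 0;  u_132 = 6;  u_133 = 3;  u_134 = 1;  u_135 = 6
  u_136 = 1;  u_137 = 4;  u_138 = 2;  u_139 = 3;  u_140 = 2;  u_141 = 3
  u_142 = 3;  u_143 = 5;  u_144 = 4;  u_145 = 4;  u_146 = 4;  u_147 = 3
  u_148 = 5;  u_149 = 4;  u_150 = 2;  u_151 = 4;  u_152 = 1;  u_153 = 4
  u_154 = 6;  u_155 = 0;  u_156 = 6;  u_157 = 2;  u_158 = 1;  u_159 = 5
  u_160 = 4;  u_161 = 5;  u_162 = 1;  u_163 = 4;  u_164 = 6;  u_165 = 5
  u_166 = 6;  u_167 = 0;  u_168 = 0;  u_169 = 0;  u_170 = 2;  u_171 = 0
  u_172 = 2;  u_173 = 1;  u_174 = 5;  u_175 = 2;  u_176 = 5;  u_177 = 6
  u_178 = 3;  u_179 = 1;  u_180 = 3;  u_181 = 1;  u_182 = 1;  u_183 = 4
  u_184 = 6;  u_185 = 6;  u_186 = 6;  u_187 = 1;  u_188 = 4;  u_189 = 6
  u_190 = 3;  u_191 = 6;  u_192 = 5;  u_193 = 6;  u_194 = 2;  u_195 = 0
  u_196 = 2;  u_197 = 3;  u_198 = 5;  u_199 = 4;  u_200 = 6;  u_201 = 4
  u_202 = 5;  u_203 = 6;  u_204 = 2;  u_205 = 4;  u_206 = 2;  u_207 = 0
  u_208 = 0;  u_209 = 0;  u_210 = 3;  u_211 = 0;  u_212 = 3;  u_213 = 5
  u_214 = 4;  u_215 = 3;  u_216 = 4;  u_217 = 2;  u_218 = 1;  u_219 = 5
  u_220 = 1;  u_221 = 5;  u_222 = 5;  u_223 = 6;  u_224 = 2;  u_225 = 2
  u_226 = 2;  u_227 = 5;  u_228 = 6;  u_229 = 2;  u_230 = 1;  u_231 = 2
  u_232 = 4;  u_233 = 2;  u_234 = 3;  u_235 = 0;  u_236 = 3;  u_237 = 1
  u_238 = 4;  u_239 = 6;  u_240 = 2;  u_241 = 6;  u_242 = 4;  u_243 = 2
  u_244 = 3;  u_245 = 6;  u_246 = 3;  u_247 = 0;  u_248 = 0;  u_249 = 0
  u_250 = 1;  u_251 = 0;  u_252 = 1;  u_253 = 4;  u_254 = 6;  u_255 = 1
  u_256 = 6;  u_257 = 3;  u_258 = 5;  u_259 = 4;  u_260 = 5;  u_261 = 4
  u_262 = 4;  u_263 = 2;  u_264 = 3;  u_265 = 3;  u_266 = 3;  u_267 = 4
  u_268 = 2;  u_269 = 3;  u_270 = 5;  u_271 = 3;  u_272 = 6;  u_273 = 3
  u_274 = 1;  u_275 = 0;  u_276 = 1;  u_277 = 5;  u_278 = 6;  u_279 = 2
  u_280 = 3;  u_281 = 2;  u_282 = 6;  u_283 = 3;  u_284 = 1;  u_285 = 2
  u_286 = 1;  u_287 = 0;  u_288 = 0;  u_289 = 0;  u_290 = 5;  u_291 = 0
  u_292 = 5;  u_293 = 6;  u_294 = 2;  u_295 = 5;  u_296 = 2;  u_297 = 1
  u_298 = 4;  u_299 = 6;  u_300 = 4;  u_301 = 6;  u_302 = 6;  u_303 = 3
  u_304 = 1;  u_305 = 1;  u_306 = 1;  u_307 = 6;  u_308 = 3;  u_309 = 1
  u_310 = 4;  u_311 = 1;  u_312 = 2;  u_313 = 1;  u_314 = 5;  u_315 = 0
  u_316 = 5;  u_317 = 4;  u_318 = 2;  u_319 = 3;  u_320 = 1;  u_321 = 3
  u_322 = 2;  u_323 = 1;  u_324 = 5;  u_325 = 3;  u_326 = 5;  u_327 = 0
  u_328 = 0;  u_329 = 0;  u_330 = 4;  u_331 = 0;  u_332 = 4;  u_333 = 2
  u_334 = 3;  u_335 = 4;  u_336 = 3;  u_337 = 5;  u_338 = 6;  u_339 = 2
  u_340 = 6
u_341 = 0·6 + 1·2 + 4·6 + 5·5 = 2
u_342 = 0·2 + 1·6 + 4·2 + 5·6 = 2

2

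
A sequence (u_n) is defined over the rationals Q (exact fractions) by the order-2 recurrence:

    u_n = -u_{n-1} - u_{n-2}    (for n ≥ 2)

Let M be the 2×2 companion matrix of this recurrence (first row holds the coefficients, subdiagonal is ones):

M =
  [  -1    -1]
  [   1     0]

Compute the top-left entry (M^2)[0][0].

0

(M^2)[0][0] is the top entry after applying M 2 times to the unit state (1, 0). Equivalently it is h_{3} for the auxiliary sequence (h_n) obeying the same recurrence with h_1 = 1 and h_i = 0 for 0 ≤ i < 1:
h_2 = -1·1 + -1·0 = -1
h_3 = -1·-1 + -1·1 = 0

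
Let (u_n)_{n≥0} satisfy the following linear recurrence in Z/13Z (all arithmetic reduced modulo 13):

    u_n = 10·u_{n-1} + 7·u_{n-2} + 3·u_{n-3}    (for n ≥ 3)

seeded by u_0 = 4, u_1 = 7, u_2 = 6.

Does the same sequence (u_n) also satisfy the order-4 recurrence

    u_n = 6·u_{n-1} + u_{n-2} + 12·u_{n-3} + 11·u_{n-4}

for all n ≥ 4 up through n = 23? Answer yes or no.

Terms u_0..u_23: 4, 7, 6, 4, 12, 10, 1, 12, 1, 6, 12, 9, 10, 4, 7, 11, 2, 1, 5, 11, 5, 12, 6, 3
n=4: candidate gives 2, actual u_4 = 12 ✗

no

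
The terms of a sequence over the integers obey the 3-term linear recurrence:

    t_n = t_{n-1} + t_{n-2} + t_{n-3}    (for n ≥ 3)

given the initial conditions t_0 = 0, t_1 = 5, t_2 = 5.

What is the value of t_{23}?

2053720

t_3 = 1·5 + 1·5 + 1·0 = 10
t_4 = 1·10 + 1·5 + 1·5 = 20
t_5 = 1·20 + 1·10 + 1·5 = 35
t_6 = 1·35 + 1·20 + 1·10 = 65
t_7 = 1·65 + 1·35 + 1·20 = 120
t_8 = 1·120 + 1·65 + 1·35 = 220
t_9 = 1·220 + 1·120 + 1·65 = 405
t_10 = 1·405 + 1·220 + 1·120 = 745
t_11 = 1·745 + 1·405 + 1·220 = 1370
t_12 = 1·1370 + 1·745 + 1·405 = 2520
t_13 = 1·2520 + 1·1370 + 1·745 = 4635
t_14 = 1·4635 + 1·2520 + 1·1370 = 8525
t_15 = 1·8525 + 1·4635 + 1·2520 = 15680
t_16 = 1·15680 + 1·8525 + 1·4635 = 28840
t_17 = 1·28840 + 1·15680 + 1·8525 = 53045
t_18 = 1·53045 + 1·28840 + 1·15680 = 97565
t_19 = 1·97565 + 1·53045 + 1·28840 = 179450
t_20 = 1·179450 + 1·97565 + 1·53045 = 330060
t_21 = 1·330060 + 1·179450 + 1·97565 = 607075
t_22 = 1·607075 + 1·330060 + 1·179450 = 1116585
t_23 = 1·1116585 + 1·607075 + 1·330060 = 2053720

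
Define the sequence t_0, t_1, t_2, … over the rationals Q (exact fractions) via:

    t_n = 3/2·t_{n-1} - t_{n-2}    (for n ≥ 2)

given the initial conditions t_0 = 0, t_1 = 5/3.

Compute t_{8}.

t_2 = 3/2·5/3 + -1·0 = 5/2
t_3 = 3/2·5/2 + -1·5/3 = 25/12
t_4 = 3/2·25/12 + -1·5/2 = 5/8
t_5 = 3/2·5/8 + -1·25/12 = -55/48
t_6 = 3/2·-55/48 + -1·5/8 = -75/32
t_7 = 3/2·-75/32 + -1·-55/48 = -455/192
t_8 = 3/2·-455/192 + -1·-75/32 = -155/128

-155/128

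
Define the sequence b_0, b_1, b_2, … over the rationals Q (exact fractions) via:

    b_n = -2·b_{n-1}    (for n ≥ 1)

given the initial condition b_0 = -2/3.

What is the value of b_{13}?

16384/3

b_1 = -2·-2/3 = 4/3
b_2 = -2·4/3 = -8/3
b_3 = -2·-8/3 = 16/3
b_4 = -2·16/3 = -32/3
b_5 = -2·-32/3 = 64/3
b_6 = -2·64/3 = -128/3
b_7 = -2·-128/3 = 256/3
b_8 = -2·256/3 = -512/3
b_9 = -2·-512/3 = 1024/3
b_10 = -2·1024/3 = -2048/3
b_11 = -2·-2048/3 = 4096/3
b_12 = -2·4096/3 = -8192/3
b_13 = -2·-8192/3 = 16384/3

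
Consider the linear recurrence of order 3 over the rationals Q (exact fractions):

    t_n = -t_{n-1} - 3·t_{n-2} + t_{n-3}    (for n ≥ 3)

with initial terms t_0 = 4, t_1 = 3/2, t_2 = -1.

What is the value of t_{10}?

t_3 = -1·-1 + -3·3/2 + 1·4 = 1/2
t_4 = -1·1/2 + -3·-1 + 1·3/2 = 4
t_5 = -1·4 + -3·1/2 + 1·-1 = -13/2
t_6 = -1·-13/2 + -3·4 + 1·1/2 = -5
t_7 = -1·-5 + -3·-13/2 + 1·4 = 57/2
t_8 = -1·57/2 + -3·-5 + 1·-13/2 = -20
t_9 = -1·-20 + -3·57/2 + 1·-5 = -141/2
t_10 = -1·-141/2 + -3·-20 + 1·57/2 = 159

159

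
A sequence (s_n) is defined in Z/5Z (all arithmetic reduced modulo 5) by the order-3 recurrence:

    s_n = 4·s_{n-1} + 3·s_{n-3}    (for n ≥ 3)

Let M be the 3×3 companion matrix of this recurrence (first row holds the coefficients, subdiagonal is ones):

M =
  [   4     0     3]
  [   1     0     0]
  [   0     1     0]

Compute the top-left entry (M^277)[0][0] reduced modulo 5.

(M^277)[0][0] is the top entry after applying M 277 times to the unit state (1, 0, 0). Equivalently it is h_{279} for the auxiliary sequence (h_n) obeying the same recurrence with h_2 = 1 and h_i = 0 for 0 ≤ i < 2:
h_3 = 4·1 + 0·0 + 3·0 = 4
h_4 = 4·4 + 0·1 + 3·0 = 1
h_5 = 4·1 + 0·4 + 3·1 = 2
h_6 = 4·2 + 0·1 + 3·4 = 0
h_7 = 4·0 + 0·2 + 3·1 = 3
h_8 = 4·3 + 0·0 + 3·2 = 3
h_9 = 4·3 + 0·3 + 3·0 = 2
h_10 = 4·2 + 0·3 + 3·3 = 2
h_11 = 4·2 + 0·2 + 3·3 = 2
h_12 = 4·2 + 0·2 + 3·2 = 4
h_13 = 4·4 + 0·2 + 3·2 = 2
h_14 = 4·2 + 0·4 + 3·2 = 4
h_15 = 4·4 + 0·2 + 3·4 = 3
h_16 = 4·3 + 0·4 + 3·2 = 3
h_17 = 4·3 + 0·3 + 3·4 = 4
h_18 = 4·4 + 0·3 + 3·3 = 0
h_19 = 4·0 + 0·4 + 3·3 = 4
h_20 = 4·4 + 0·0 + 3·4 = 3
h_21 = 4·3 + 0·4 + 3·0 = 2
h_22 = 4·2 + 0·3 + 3·4 = 0
h_23 = 4·0 + 0·2 + 3·3 = 4
h_24 = 4·4 + 0·0 + 3·2 = 2
h_25 = 4·2 + 0·4 + 3·0 = 3
h_26 = 4·3 + 0·2 + 3·4 = 4
h_27 = 4·4 + 0·3 + 3·2 = 2
h_28 = 4·2 + 0·4 + 3·3 = 2
h_29 = 4·2 + 0·2 + 3·4 = 0
h_30 = 4·0 + 0·2 + 3·2 = 1
h_31 = 4·1 + 0·0 + 3·2 = 0
h_32 = 4·0 + 0·1 + 3·0 = 0
h_33 = 4·0 + 0·0 + 3·1 = 3
h_34 = 4·3 + 0·0 + 3·0 = 2
h_35 = 4·2 + 0·3 + 3·0 = 3
h_36 = 4·3 + 0·2 + 3·3 = 1
h_37 = 4·1 + 0·3 + 3·2 = 0
h_38 = 4·0 + 0·1 + 3·3 = 4
h_39 = 4·4 + 0·0 + 3·1 = 4
h_40 = 4·4 + 0·4 + 3·0 = 1
h_41 = 4·1 + 0·4 + 3·4 = 1
h_42 = 4·1 + 0·1 + 3·4 = 1
h_43 = 4·1 + 0·1 + 3·1 = 2
h_44 = 4·2 + 0·1 + 3·1 = 1
h_45 = 4·1 + 0·2 + 3·1 = 2
h_46 = 4·2 + 0·1 + 3·2 = 4
h_47 = 4·4 + 0·2 + 3·1 = 4
h_48 = 4·4 + 0·4 + 3·2 = 2
h_49 = 4·2 + 0·4 + 3·4 = 0
h_50 = 4·0 + 0·2 + 3·4 = 2
h_51 = 4·2 + 0·0 + 3·2 = 4
h_52 = 4·4 + 0·2 + 3·0 = 1
h_53 = 4·1 + 0·4 + 3·2 = 0
h_54 = 4·0 + 0·1 + 3·4 = 2
h_55 = 4·2 + 0·0 + 3·1 = 1
h_56 = 4·1 + 0·2 + 3·0 = 4
h_57 = 4·4 + 0·1 + 3·2 = 2
h_58 = 4·2 + 0·4 + 3·1 = 1
h_59 = 4·1 + 0·2 + 3·4 = 1
h_60 = 4·1 + 0·1 + 3·2 = 0
h_61 = 4·0 + 0·1 + 3·1 = 3
h_62 = 4·3 + 0·0 + 3·1 = 0
h_63 = 4·0 + 0·3 + 3·0 = 0
h_64 = 4·0 + 0·0 + 3·3 = 4
h_65 = 4·4 + 0·0 + 3·0 = 1
h_66 = 4·1 + 0·4 + 3·0 = 4
h_67 = 4·4 + 0·1 + 3·4 = 3
h_68 = 4·3 + 0·4 + 3·1 = 0
h_69 = 4·0 + 0·3 + 3·4 = 2
h_70 = 4·2 + 0·0 + 3·3 = 2
h_71 = 4·2 + 0·2 + 3·0 = 3
h_72 = 4·3 + 0·2 + 3·2 = 3
h_73 = 4·3 + 0·3 + 3·2 = 3
h_74 = 4·3 + 0·3 + 3·3 = 1
h_75 = 4·1 + 0·3 + 3·3 = 3
h_76 = 4·3 + 0·1 + 3·3 = 1
h_77 = 4·1 + 0·3 + 3·1 = 2
h_78 = 4·2 + 0·1 + 3·3 = 2
h_79 = 4·2 + 0·2 + 3·1 = 1
h_80 = 4·1 + 0·2 + 3·2 = 0
h_81 = 4·0 + 0·1 + 3·2 = 1
h_82 = 4·1 + 0·0 + 3·1 = 2
h_83 = 4·2 + 0·1 + 3·0 = 3
h_84 = 4·3 + 0·2 + 3·1 = 0
h_85 = 4·0 + 0·3 + 3·2 = 1
h_86 = 4·1 + 0·0 + 3·3 = 3
h_87 = 4·3 + 0·1 + 3·0 = 2
h_88 = 4·2 + 0·3 + 3·1 = 1
h_89 = 4·1 + 0·2 + 3·3 = 3
h_90 = 4·3 + 0·1 + 3·2 = 3
h_91 = 4·3 + 0·3 + 3·1 = 0
h_92 = 4·0 + 0·3 + 3·3 = 4
h_93 = 4·4 + 0·0 + 3·3 = 0
h_94 = 4·0 + 0·4 + 3·0 = 0
h_95 = 4·0 + 0·0 + 3·4 = 2
h_96 = 4·2 + 0·0 + 3·0 = 3
h_97 = 4·3 + 0·2 + 3·0 = 2
h_98 = 4·2 + 0·3 + 3·2 = 4
h_99 = 4·4 + 0·2 + 3·3 = 0
h_100 = 4·0 + 0·4 + 3·2 = 1
h_101 = 4·1 + 0·0 + 3·4 = 1
h_102 = 4·1 + 0·1 + 3·0 = 4
h_103 = 4·4 + 0·1 + 3·1 = 4
h_104 = 4·4 + 0·4 + 3·1 = 4
h_105 = 4·4 + 0·4 + 3·4 = 3
h_106 = 4·3 + 0·4 + 3·4 = 4
h_107 = 4·4 + 0·3 + 3·4 = 3
h_108 = 4·3 + 0·4 + 3·3 = 1
h_109 = 4·1 + 0·3 + 3·4 = 1
h_110 = 4·1 + 0·1 + 3·3 = 3
h_111 = 4·3 + 0·1 + 3·1 = 0
h_112 = 4·0 + 0·3 + 3·1 = 3
h_113 = 4·3 + 0·0 + 3·3 = 1
h_114 = 4·1 + 0·3 + 3·0 = 4
h_115 = 4·4 + 0·1 + 3·3 = 0
h_116 = 4·0 + 0·4 + 3·1 = 3
h_117 = 4·3 + 0·0 + 3·4 = 4
h_118 = 4·4 + 0·3 + 3·0 = 1
h_119 = 4·1 + 0·4 + 3·3 = 3
h_120 = 4·3 + 0·1 + 3·4 = 4
h_121 = 4·4 + 0·3 + 3·1 = 4
h_122 = 4·4 + 0·4 + 3·3 = 0
h_123 = 4·0 + 0·4 + 3·4 = 2
h_124 = 4·2 + 0·0 + 3·4 = 0
h_125 = 4·0 + 0·2 + 3·0 = 0
h_126 = 4·0 + 0·0 + 3·2 = 1
(h_124, h_125, h_126) = (0, 0, 1) = (h_0, h_1, h_2), so the sequence has period 124.
279 ≡ 31 (mod 124), hence h_279 = h_31 = 0.

0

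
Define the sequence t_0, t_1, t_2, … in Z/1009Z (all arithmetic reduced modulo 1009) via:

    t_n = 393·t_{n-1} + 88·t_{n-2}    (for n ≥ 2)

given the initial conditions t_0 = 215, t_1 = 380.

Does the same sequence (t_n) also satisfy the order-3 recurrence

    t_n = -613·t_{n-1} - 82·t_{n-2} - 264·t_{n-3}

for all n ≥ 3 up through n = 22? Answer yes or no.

Terms t_0..t_22: 215, 380, 766, 499, 166, 178, 815, 971, 282, 528, 250, 427, 119, 596, 522, 299, 994, 237, 2, 453, 621, 388, 287
n=3: candidate gives 499, actual t_3 = 499 ✓
n=4: candidate gives 166, actual t_4 = 166 ✓
n=5: candidate gives 178, actual t_5 = 178 ✓
n=6: candidate gives 815, actual t_6 = 815 ✓
n=7: candidate gives 971, actual t_7 = 971 ✓
n=8: candidate gives 282, actual t_8 = 282 ✓
n=9: candidate gives 528, actual t_9 = 528 ✓
n=10: candidate gives 250, actual t_10 = 250 ✓
n=11: candidate gives 427, actual t_11 = 427 ✓
n=12: candidate gives 119, actual t_12 = 119 ✓
n=13: candidate gives 596, actual t_13 = 596 ✓
n=14: candidate gives 522, actual t_14 = 522 ✓
n=15: candidate gives 299, actual t_15 = 299 ✓
n=16: candidate gives 994, actual t_16 = 994 ✓
n=17: candidate gives 237, actual t_17 = 237 ✓
n=18: candidate gives 2, actual t_18 = 2 ✓
n=19: candidate gives 453, actual t_19 = 453 ✓
n=20: candidate gives 621, actual t_20 = 621 ✓
n=21: candidate gives 388, actual t_21 = 388 ✓
n=22: candidate gives 287, actual t_22 = 287 ✓

yes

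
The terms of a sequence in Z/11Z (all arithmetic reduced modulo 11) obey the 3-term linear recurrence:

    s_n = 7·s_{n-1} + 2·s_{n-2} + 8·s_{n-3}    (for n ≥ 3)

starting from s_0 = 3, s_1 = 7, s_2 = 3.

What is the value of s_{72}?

9

s_3 = 7·3 + 2·7 + 8·3 = 4
s_4 = 7·4 + 2·3 + 8·7 = 2
s_5 = 7·2 + 2·4 + 8·3 = 2
s_6 = 7·2 + 2·2 + 8·4 = 6
s_7 = 7·6 + 2·2 + 8·2 = 7
s_8 = 7·7 + 2·6 + 8·2 = 0
s_9 = 7·0 + 2·7 + 8·6 = 7
s_10 = 7·7 + 2·0 + 8·7 = 6
s_11 = 7·6 + 2·7 + 8·0 = 1
s_12 = 7·1 + 2·6 + 8·7 = 9
s_13 = 7·9 + 2·1 + 8·6 = 3
s_14 = 7·3 + 2·9 + 8·1 = 3
s_15 = 7·3 + 2·3 + 8·9 = 0
s_16 = 7·0 + 2·3 + 8·3 = 8
s_17 = 7·8 + 2·0 + 8·3 = 3
s_18 = 7·3 + 2·8 + 8·0 = 4
s_19 = 7·4 + 2·3 + 8·8 = 10
s_20 = 7·10 + 2·4 + 8·3 = 3
s_21 = 7·3 + 2·10 + 8·4 = 7
s_22 = 7·7 + 2·3 + 8·10 = 3
(s_20, s_21, s_22) = (3, 7, 3) = (s_0, s_1, s_2), so the sequence has period 20.
72 ≡ 12 (mod 20), hence s_72 = s_12 = 9.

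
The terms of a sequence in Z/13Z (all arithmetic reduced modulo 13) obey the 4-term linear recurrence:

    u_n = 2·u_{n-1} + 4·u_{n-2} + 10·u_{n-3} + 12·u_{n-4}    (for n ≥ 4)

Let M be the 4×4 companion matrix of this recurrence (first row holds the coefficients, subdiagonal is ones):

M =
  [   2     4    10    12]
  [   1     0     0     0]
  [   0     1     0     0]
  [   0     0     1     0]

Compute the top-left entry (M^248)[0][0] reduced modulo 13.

(M^248)[0][0] is the top entry after applying M 248 times to the unit state (1, 0, 0, 0). Equivalently it is h_{251} for the auxiliary sequence (h_n) obeying the same recurrence with h_3 = 1 and h_i = 0 for 0 ≤ i < 3:
h_4 = 2·1 + 4·0 + 10·0 + 12·0 = 2
h_5 = 2·2 + 4·1 + 10·0 + 12·0 = 8
h_6 = 2·8 + 4·2 + 10·1 + 12·0 = 8
h_7 = 2·8 + 4·8 + 10·2 + 12·1 = 2
h_8 = 2·2 + 4·8 + 10·8 + 12·2 = 10
h_9 = 2·10 + 4·2 + 10·8 + 12·8 = 9
Continuing the recurrence:
  h_10 = 5;  h_11 = 1;  h_12 = 11;  h_13 = 2;  h_14 = 1;  h_15 = 2
  h_16 = 4;  h_17 = 11;  h_18 = 5;  h_19 = 1;  h_20 = 11;  h_21 = 0
  h_22 = 10;  h_23 = 12;  h_24 = 1;  h_25 = 7;  h_26 = 11;  h_27 = 9
  h_28 = 1;  h_29 = 11;  h_30 = 1;  h_31 = 8;  h_32 = 12;  h_33 = 3
  h_34 = 3;  h_35 = 0;  h_36 = 4;  h_37 = 9;  h_38 = 5;  h_39 = 8
  h_40 = 5;  h_41 = 5;  h_42 = 1;  h_43 = 12;  h_44 = 8;  h_45 = 4
  h_46 = 3;  h_47 = 12;  h_48 = 3;  h_49 = 2;  h_50 = 3;  h_51 = 6
  h_52 = 2;  h_53 = 4;  h_54 = 8;  h_55 = 7;  h_56 = 6;  h_57 = 12
  h_58 = 6;  h_59 = 9;  h_60 = 0;  h_61 = 6;  h_62 = 5;  h_63 = 12
  h_64 = 0;  h_65 = 1;  h_66 = 0;  h_67 = 5;  h_68 = 7;  h_69 = 7
  h_70 = 1;  h_71 = 4;  h_72 = 10;  h_73 = 0;  h_74 = 1;  h_75 = 7
  h_76 = 8;  h_77 = 2;  h_78 = 1;  h_79 = 5;  h_80 = 0;  h_81 = 2
  h_82 = 1;  h_83 = 5;  h_84 = 8;  h_85 = 5;  h_86 = 0;  h_87 = 4
  h_88 = 11;  h_89 = 7;  h_90 = 7;  h_91 = 5;  h_92 = 6;  h_93 = 4
  h_94 = 10;  h_95 = 0;  h_96 = 9;  h_97 = 10;  h_98 = 7;  h_99 = 1
  h_100 = 4;  h_101 = 7;  h_102 = 7;  h_103 = 3;  h_104 = 9;  h_105 = 2
  h_106 = 11;  h_107 = 0;  h_108 = 3;  h_109 = 10;  h_110 = 8;  h_111 = 8
  h_112 = 2;  h_113 = 2;  h_114 = 6;  h_115 = 6;  h_116 = 2;  h_117 = 8
  h_118 = 0;  h_119 = 7;  h_120 = 1;  h_121 = 9;  h_122 = 1;  h_123 = 2
  h_124 = 6;  h_125 = 8;  h_126 = 7;  h_127 = 0;  h_128 = 11;  h_129 = 6
  h_130 = 10;  h_131 = 11;  h_132 = 7;  h_133 = 9;  h_134 = 3;  h_135 = 10
  h_136 = 11;  h_137 = 5;  h_138 = 8;  h_139 = 6;  h_140 = 5;  h_141 = 5
  h_142 = 4;  h_143 = 7;  h_144 = 10;  h_145 = 5;  h_146 = 12;  h_147 = 7
  h_148 = 11;  h_149 = 9;  h_150 = 3;  h_151 = 2;  h_152 = 4;  h_153 = 11
  h_154 = 3;  h_155 = 10;  h_156 = 8;  h_157 = 10;  h_158 = 6;  h_159 = 5
  h_160 = 9;  h_161 = 10;  h_162 = 9;  h_163 = 0;  h_164 = 10;  h_165 = 9
  h_166 = 10;  h_167 = 0;  h_168 = 3;  h_169 = 6;  h_170 = 1;  h_171 = 4
  h_172 = 4;  h_173 = 2;  h_174 = 7;  h_175 = 6;  h_176 = 4;  h_177 = 9
  h_178 = 9;  h_179 = 10;  h_180 = 12;  h_181 = 2;  h_182 = 0;  h_183 = 1
  h_184 = 10;  h_185 = 9;  h_186 = 3;  h_187 = 11;  h_188 = 10;  h_189 = 7
  h_190 = 5;  h_191 = 10;  h_192 = 9;  h_193 = 10;  h_194 = 8;  h_195 = 6
  h_196 = 5;  h_197 = 0;  h_198 = 7;  h_199 = 6;  h_200 = 9;  h_201 = 8
  h_202 = 1;  h_203 = 1;  h_204 = 12;  h_205 = 4;  h_206 = 0;  h_207 = 5
  h_208 = 12;  h_209 = 1;  h_210 = 9;  h_211 = 7;  h_212 = 9;  h_213 = 5
  h_214 = 3;  h_215 = 5;  h_216 = 11;  h_217 = 2;  h_218 = 4;  h_219 = 4
  h_220 = 7;  h_221 = 3;  h_222 = 5;  h_223 = 10;  h_224 = 11;  h_225 = 5
  h_226 = 6;  h_227 = 2;  h_228 = 2;  h_229 = 2;  h_230 = 0;  h_231 = 0
  h_232 = 5;  h_233 = 8;  h_234 = 10;  h_235 = 11;  h_236 = 7;  h_237 = 7
  h_238 = 12;  h_239 = 7;  h_240 = 8;  h_241 = 1;  h_242 = 1;  h_243 = 1
  h_244 = 8;  h_245 = 3;  h_246 = 8;  h_247 = 3;  h_248 = 8;  h_249 = 1
h_250 = 2·1 + 4·8 + 10·3 + 12·8 = 4
h_251 = 2·4 + 4·1 + 10·8 + 12·3 = 11

11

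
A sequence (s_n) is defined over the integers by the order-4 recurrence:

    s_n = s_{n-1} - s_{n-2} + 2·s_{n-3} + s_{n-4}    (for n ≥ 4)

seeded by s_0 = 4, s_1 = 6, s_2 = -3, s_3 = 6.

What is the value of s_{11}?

s_4 = 1·6 + -1·-3 + 2·6 + 1·4 = 25
s_5 = 1·25 + -1·6 + 2·-3 + 1·6 = 19
s_6 = 1·19 + -1·25 + 2·6 + 1·-3 = 3
s_7 = 1·3 + -1·19 + 2·25 + 1·6 = 40
s_8 = 1·40 + -1·3 + 2·19 + 1·25 = 100
s_9 = 1·100 + -1·40 + 2·3 + 1·19 = 85
s_10 = 1·85 + -1·100 + 2·40 + 1·3 = 68
s_11 = 1·68 + -1·85 + 2·100 + 1·40 = 223

223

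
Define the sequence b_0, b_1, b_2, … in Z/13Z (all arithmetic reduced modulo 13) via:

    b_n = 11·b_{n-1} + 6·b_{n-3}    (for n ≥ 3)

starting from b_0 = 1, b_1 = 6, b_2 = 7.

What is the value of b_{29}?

3

b_3 = 11·7 + 0·6 + 6·1 = 5
b_4 = 11·5 + 0·7 + 6·6 = 0
b_5 = 11·0 + 0·5 + 6·7 = 3
b_6 = 11·3 + 0·0 + 6·5 = 11
b_7 = 11·11 + 0·3 + 6·0 = 4
b_8 = 11·4 + 0·11 + 6·3 = 10
b_9 = 11·10 + 0·4 + 6·11 = 7
b_10 = 11·7 + 0·10 + 6·4 = 10
b_11 = 11·10 + 0·7 + 6·10 = 1
b_12 = 11·1 + 0·10 + 6·7 = 1
b_13 = 11·1 + 0·1 + 6·10 = 6
b_14 = 11·6 + 0·1 + 6·1 = 7
(b_12, b_13, b_14) = (1, 6, 7) = (b_0, b_1, b_2), so the sequence has period 12.
29 ≡ 5 (mod 12), hence b_29 = b_5 = 3.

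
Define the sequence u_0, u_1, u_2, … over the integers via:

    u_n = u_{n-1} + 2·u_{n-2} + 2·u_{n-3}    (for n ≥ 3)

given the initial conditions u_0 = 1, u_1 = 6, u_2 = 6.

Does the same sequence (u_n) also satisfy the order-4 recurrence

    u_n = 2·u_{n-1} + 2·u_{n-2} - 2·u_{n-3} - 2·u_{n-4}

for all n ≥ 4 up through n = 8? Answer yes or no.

Terms u_0..u_8: 1, 6, 6, 20, 44, 96, 224, 504, 1144
n=4: candidate gives 38, actual u_4 = 44 ✗

no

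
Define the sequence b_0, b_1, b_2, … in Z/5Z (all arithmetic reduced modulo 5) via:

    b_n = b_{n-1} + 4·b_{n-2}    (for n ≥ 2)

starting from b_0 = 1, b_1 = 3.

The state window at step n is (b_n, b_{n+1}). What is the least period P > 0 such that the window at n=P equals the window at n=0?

6

n=0: window = (1, 3)
n=1: window = (3, 2)
n=2: window = (2, 4)
n=3: window = (4, 2)
n=4: window = (2, 3)
n=5: window = (3, 1)
n=6: window = (1, 3)
window at n=6 equals window at n=0 → period = 6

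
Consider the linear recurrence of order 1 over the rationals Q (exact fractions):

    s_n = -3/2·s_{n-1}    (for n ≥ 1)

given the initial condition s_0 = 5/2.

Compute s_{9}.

-98415/1024

s_1 = -3/2·5/2 = -15/4
s_2 = -3/2·-15/4 = 45/8
s_3 = -3/2·45/8 = -135/16
s_4 = -3/2·-135/16 = 405/32
s_5 = -3/2·405/32 = -1215/64
s_6 = -3/2·-1215/64 = 3645/128
s_7 = -3/2·3645/128 = -10935/256
s_8 = -3/2·-10935/256 = 32805/512
s_9 = -3/2·32805/512 = -98415/1024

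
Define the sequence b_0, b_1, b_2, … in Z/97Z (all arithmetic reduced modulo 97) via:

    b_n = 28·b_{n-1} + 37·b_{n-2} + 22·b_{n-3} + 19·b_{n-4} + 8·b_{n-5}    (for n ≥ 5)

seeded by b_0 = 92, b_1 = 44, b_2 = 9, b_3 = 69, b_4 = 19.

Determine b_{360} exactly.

88

b_5 = 28·19 + 37·69 + 22·9 + 19·44 + 8·92 = 5
b_6 = 28·5 + 37·19 + 22·69 + 19·9 + 8·44 = 71
b_7 = 28·71 + 37·5 + 22·19 + 19·69 + 8·9 = 94
b_8 = 28·94 + 37·71 + 22·5 + 19·19 + 8·69 = 74
b_9 = 28·74 + 37·94 + 22·71 + 19·5 + 8·19 = 84
b_10 = 28·84 + 37·74 + 22·94 + 19·71 + 8·5 = 11
Continuing the recurrence:
  b_11 = 26;  b_12 = 0;  b_13 = 94;  b_14 = 11;  b_15 = 3;  b_16 = 51
  b_17 = 75;  b_18 = 67;  b_19 = 1;  b_20 = 9;  b_21 = 7;  b_22 = 96
  b_23 = 14;  b_24 = 9;  b_25 = 80;  b_26 = 8;  b_27 = 51;  b_28 = 81
  b_29 = 6;  b_30 = 35;  b_31 = 40;  b_32 = 32;  b_33 = 28;  b_34 = 69
  b_35 = 56;  b_36 = 39;  b_37 = 38;  b_38 = 36;  b_39 = 38;  b_40 = 56
  b_41 = 47;  b_42 = 71;  b_43 = 52;  b_44 = 83;  b_45 = 70;  b_46 = 43
  b_47 = 95;  b_48 = 24;  b_49 = 46;  b_50 = 17;  b_51 = 5;  b_52 = 87
  b_53 = 84;  b_54 = 67;  b_55 = 48;  b_56 = 89;  b_57 = 80;  b_58 = 95
  b_59 = 5;  b_60 = 21;  b_61 = 51;  b_62 = 7;  b_63 = 5;  b_64 = 20
  b_65 = 96;  b_66 = 5;  b_67 = 15;  b_68 = 33;  b_69 = 81;  b_70 = 26
  b_71 = 23;  b_72 = 61;  b_73 = 84;  b_74 = 49;  b_75 = 65;  b_76 = 34
  b_77 = 20;  b_78 = 1;  b_79 = 39;  b_80 = 19;  b_81 = 30;  b_82 = 58
  b_83 = 21;  b_84 = 90;  b_85 = 57;  b_86 = 37;  b_87 = 71;  b_88 = 87
  b_89 = 17;  b_90 = 14;  b_91 = 21;  b_92 = 15;  b_93 = 2;  b_94 = 20
  b_95 = 20;  b_96 = 51;  b_97 = 50;  b_98 = 49;  b_99 = 34;  b_100 = 47
  b_101 = 63;  b_102 = 53;  b_103 = 67;  b_104 = 83;  b_105 = 73;  b_106 = 49
  b_107 = 30;  b_108 = 67;  b_109 = 4;  b_110 = 13;  b_111 = 38;  b_112 = 42
  b_113 = 85;  b_114 = 5;  b_115 = 88;  b_116 = 92;  b_117 = 36;  b_118 = 42
  b_119 = 36;  b_120 = 83;  b_121 = 83;  b_122 = 95;  b_123 = 41;  b_124 = 12
  b_125 = 73;  b_126 = 39;  b_127 = 67;  b_128 = 49;  b_129 = 81;  b_130 = 90
  b_131 = 32;  b_132 = 6;  b_133 = 25;  b_134 = 7;  b_135 = 59;  b_136 = 18
  b_137 = 66;  b_138 = 71;  b_139 = 86;  b_140 = 26;  b_141 = 80;  b_142 = 84
  b_143 = 35;  b_144 = 46;  b_145 = 48;  b_146 = 38;  b_147 = 48;  b_148 = 13
  b_149 = 85;  b_150 = 76;  b_151 = 82;  b_152 = 43;  b_153 = 63;  b_154 = 8
  b_155 = 41;  b_156 = 35;  b_157 = 43;  b_158 = 80;  b_159 = 12;  b_160 = 94
  b_161 = 16;  b_162 = 40;  b_163 = 89;  b_164 = 95;  b_165 = 32;  b_166 = 79
  b_167 = 28;  b_168 = 41;  b_169 = 52;  b_170 = 11;  b_171 = 30;  b_172 = 96
  b_173 = 21;  b_174 = 90;  b_175 = 53;  b_176 = 65;  b_177 = 41;  b_178 = 1
  b_179 = 46;  b_180 = 6;  b_181 = 87;  b_182 = 40;  b_183 = 18;  b_184 = 15
  b_185 = 78;  b_186 = 32;  b_187 = 21;  b_188 = 37;  b_189 = 45;  b_190 = 55
  b_191 = 18;  b_192 = 35;  b_193 = 30;  b_194 = 56;  b_195 = 59;  b_196 = 52
  b_197 = 95;  b_198 = 8;  b_199 = 50;  b_200 = 8;  b_201 = 9;  b_202 = 38
  b_203 = 65;  b_204 = 96;  b_205 = 53;  b_206 = 82;  b_207 = 51;  b_208 = 18
  b_209 = 53;  b_210 = 16;  b_211 = 65;  b_212 = 60;  b_213 = 59;  b_214 = 16
  b_215 = 76;  b_216 = 52;  b_217 = 13;  b_218 = 80;  b_219 = 5;  b_220 = 35
  b_221 = 96;  b_222 = 91;  b_223 = 39;  b_224 = 1;  b_225 = 48;  b_226 = 80
  b_227 = 75;  b_228 = 45;  b_229 = 22;  b_230 = 15;  b_231 = 21;  b_232 = 75
  b_233 = 8;  b_234 = 42;  b_235 = 52;  b_236 = 26;  b_237 = 60;  b_238 = 89
  b_239 = 12;  b_240 = 39;  b_241 = 89;  b_242 = 65;  b_243 = 24;  b_244 = 52
  b_245 = 54;  b_246 = 91;  b_247 = 70;  b_248 = 32;  b_249 = 43;  b_250 = 75
  b_251 = 51;  b_252 = 12;  b_253 = 96;  b_254 = 9;  b_255 = 11;  b_256 = 91
  b_257 = 29;  b_258 = 25;  b_259 = 79;  b_260 = 63;  b_261 = 17;  b_262 = 14
  b_263 = 34;  b_264 = 84;  b_265 = 89;  b_266 = 57;  b_267 = 26;  b_268 = 67
  b_269 = 53;  b_270 = 25;  b_271 = 41;  b_272 = 64;  b_273 = 67;  b_274 = 31
  b_275 = 11;  b_276 = 11;  b_277 = 78;  b_278 = 78;  b_279 = 46;  b_280 = 76
  b_281 = 35;  b_282 = 23;  b_283 = 65;  b_284 = 15;  b_285 = 45;  b_286 = 82
  b_287 = 84;  b_288 = 3;  b_289 = 54;  b_290 = 54;  b_291 = 8;  b_292 = 65
  b_293 = 86;  b_294 = 45;  b_295 = 54;  b_296 = 63;  b_297 = 19;  b_298 = 65
  b_299 = 57;  b_300 = 34;  b_301 = 21;  b_302 = 25;  b_303 = 45;  b_304 = 63
  b_305 = 91;  b_306 = 13;  b_307 = 61;  b_308 = 25;  b_309 = 44;  b_310 = 12
  b_311 = 91;  b_312 = 73;  b_313 = 18;  b_314 = 64;  b_315 = 69;  b_316 = 21
  b_317 = 43;  b_318 = 9;  b_319 = 54;  b_320 = 56;  b_321 = 93;  b_322 = 74
  b_323 = 83;  b_324 = 68;  b_325 = 88;  b_326 = 32;  b_327 = 57;  b_328 = 76
  b_329 = 76;  b_330 = 37;  b_331 = 69;  b_332 = 83;  b_333 = 80;  b_334 = 89
  b_335 = 58;  b_336 = 76;  b_337 = 74;  b_338 = 52;  b_339 = 17;  b_340 = 19
  b_341 = 51;  b_342 = 11;  b_343 = 54;  b_344 = 46;  b_345 = 90;  b_346 = 13
  b_347 = 0;  b_348 = 81;  b_349 = 73;  b_350 = 91;  b_351 = 54;  b_352 = 70
  b_353 = 41;  b_354 = 61;  b_355 = 20;  b_356 = 49;  b_357 = 40;  b_358 = 10
b_359 = 28·10 + 37·40 + 22·49 + 19·20 + 8·61 = 20
b_360 = 28·20 + 37·10 + 22·40 + 19·49 + 8·20 = 88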